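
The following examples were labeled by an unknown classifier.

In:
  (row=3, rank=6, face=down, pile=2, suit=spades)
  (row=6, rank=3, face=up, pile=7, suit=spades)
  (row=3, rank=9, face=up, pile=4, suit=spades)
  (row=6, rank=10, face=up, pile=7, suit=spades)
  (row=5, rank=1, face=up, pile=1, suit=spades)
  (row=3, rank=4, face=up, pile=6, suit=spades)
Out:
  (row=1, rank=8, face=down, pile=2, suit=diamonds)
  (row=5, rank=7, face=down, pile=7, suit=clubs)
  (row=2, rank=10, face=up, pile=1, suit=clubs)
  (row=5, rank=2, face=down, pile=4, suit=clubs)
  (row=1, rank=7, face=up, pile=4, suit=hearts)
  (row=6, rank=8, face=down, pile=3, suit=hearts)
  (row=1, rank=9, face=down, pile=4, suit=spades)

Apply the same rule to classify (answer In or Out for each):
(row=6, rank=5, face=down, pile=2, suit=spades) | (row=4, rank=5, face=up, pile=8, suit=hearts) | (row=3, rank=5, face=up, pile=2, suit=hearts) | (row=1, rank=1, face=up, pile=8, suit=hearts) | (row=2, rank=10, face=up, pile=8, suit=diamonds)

In, Out, Out, Out, Out

The classifier is using: suit is spades AND row ≥ 2.
(row=6, rank=5, face=down, pile=2, suit=spades) → suit is spades, row = 6 → In.
(row=4, rank=5, face=up, pile=8, suit=hearts) → suit is hearts, row = 4 → Out.
(row=3, rank=5, face=up, pile=2, suit=hearts) → suit is hearts, row = 3 → Out.
(row=1, rank=1, face=up, pile=8, suit=hearts) → suit is hearts, row = 1 → Out.
(row=2, rank=10, face=up, pile=8, suit=diamonds) → suit is diamonds, row = 2 → Out.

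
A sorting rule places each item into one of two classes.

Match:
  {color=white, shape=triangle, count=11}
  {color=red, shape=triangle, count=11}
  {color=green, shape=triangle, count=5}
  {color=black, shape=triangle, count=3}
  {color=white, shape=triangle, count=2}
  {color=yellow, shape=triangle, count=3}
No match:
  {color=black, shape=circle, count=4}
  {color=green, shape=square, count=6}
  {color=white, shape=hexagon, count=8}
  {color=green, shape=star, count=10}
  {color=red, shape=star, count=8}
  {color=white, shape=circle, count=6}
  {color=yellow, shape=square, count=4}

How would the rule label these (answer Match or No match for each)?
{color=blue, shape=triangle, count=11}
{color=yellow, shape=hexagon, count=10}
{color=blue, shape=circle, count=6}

'Match' ⟺ shape is triangle.

Match, No match, No match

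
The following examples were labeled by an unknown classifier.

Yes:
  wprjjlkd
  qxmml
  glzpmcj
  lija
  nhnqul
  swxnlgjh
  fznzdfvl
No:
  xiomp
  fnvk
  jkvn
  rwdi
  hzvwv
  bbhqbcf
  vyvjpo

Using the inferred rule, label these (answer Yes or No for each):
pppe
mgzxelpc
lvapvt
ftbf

No, Yes, Yes, No

The classifier is using: contains 'l'.
No: pppe, since no 'l'.
Yes: mgzxelpc, since has 'l'.
Yes: lvapvt, since has 'l'.
No: ftbf, since no 'l'.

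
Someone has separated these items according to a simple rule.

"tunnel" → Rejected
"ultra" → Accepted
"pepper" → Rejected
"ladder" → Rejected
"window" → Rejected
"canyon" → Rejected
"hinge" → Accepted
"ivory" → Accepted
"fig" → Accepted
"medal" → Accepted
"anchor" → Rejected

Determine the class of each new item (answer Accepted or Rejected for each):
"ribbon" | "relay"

Rejected, Accepted

The distinguishing property — odd length — holds for all the 'Accepted' cases and none of the 'Rejected' cases.
"ribbon": length 6 — doesn't match, so Rejected. "relay": length 5 — has this property, so Accepted.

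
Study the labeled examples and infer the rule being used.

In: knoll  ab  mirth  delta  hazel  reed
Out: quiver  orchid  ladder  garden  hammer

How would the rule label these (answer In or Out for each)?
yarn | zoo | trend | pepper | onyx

In, In, In, Out, In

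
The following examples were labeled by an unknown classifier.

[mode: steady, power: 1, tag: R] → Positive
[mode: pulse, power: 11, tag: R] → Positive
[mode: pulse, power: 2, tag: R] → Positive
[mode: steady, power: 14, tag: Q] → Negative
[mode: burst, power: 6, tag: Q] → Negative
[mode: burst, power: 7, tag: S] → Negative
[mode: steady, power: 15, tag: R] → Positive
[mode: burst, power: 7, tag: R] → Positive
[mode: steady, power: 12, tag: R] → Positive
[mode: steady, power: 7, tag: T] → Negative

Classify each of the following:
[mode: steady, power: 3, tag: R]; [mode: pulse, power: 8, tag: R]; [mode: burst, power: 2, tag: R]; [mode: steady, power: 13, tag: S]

Positive, Positive, Positive, Negative

The simplest hypothesis consistent with all the labels is: tag is R.
[mode: steady, power: 3, tag: R]: tag is R — fits, so Positive. [mode: pulse, power: 8, tag: R]: tag is R — fits, so Positive. [mode: burst, power: 2, tag: R]: tag is R — fits, so Positive. [mode: steady, power: 13, tag: S]: tag is S — fails the rule, so Negative.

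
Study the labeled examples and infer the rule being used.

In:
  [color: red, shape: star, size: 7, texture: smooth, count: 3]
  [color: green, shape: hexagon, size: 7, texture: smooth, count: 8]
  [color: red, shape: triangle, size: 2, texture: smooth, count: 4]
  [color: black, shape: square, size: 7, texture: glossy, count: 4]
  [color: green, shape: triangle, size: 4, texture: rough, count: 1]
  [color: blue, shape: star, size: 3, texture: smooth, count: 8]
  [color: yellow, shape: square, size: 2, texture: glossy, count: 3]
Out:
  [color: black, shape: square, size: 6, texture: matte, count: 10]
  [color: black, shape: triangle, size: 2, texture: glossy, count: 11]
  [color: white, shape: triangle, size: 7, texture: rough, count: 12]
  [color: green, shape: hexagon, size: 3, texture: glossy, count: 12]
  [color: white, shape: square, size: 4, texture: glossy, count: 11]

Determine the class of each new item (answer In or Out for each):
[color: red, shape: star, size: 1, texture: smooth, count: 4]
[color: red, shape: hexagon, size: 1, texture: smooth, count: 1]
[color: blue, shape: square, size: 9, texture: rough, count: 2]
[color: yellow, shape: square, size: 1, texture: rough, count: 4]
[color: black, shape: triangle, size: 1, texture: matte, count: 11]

In, In, In, In, Out

The simplest hypothesis consistent with all the labels is: count ≤ 8.
[color: red, shape: star, size: 1, texture: smooth, count: 4]: count = 4, checks out → In. [color: red, shape: hexagon, size: 1, texture: smooth, count: 1]: count = 1, checks out → In. [color: blue, shape: square, size: 9, texture: rough, count: 2]: count = 2, checks out → In. [color: yellow, shape: square, size: 1, texture: rough, count: 4]: count = 4, checks out → In. [color: black, shape: triangle, size: 1, texture: matte, count: 11]: count = 11, does not pass → Out.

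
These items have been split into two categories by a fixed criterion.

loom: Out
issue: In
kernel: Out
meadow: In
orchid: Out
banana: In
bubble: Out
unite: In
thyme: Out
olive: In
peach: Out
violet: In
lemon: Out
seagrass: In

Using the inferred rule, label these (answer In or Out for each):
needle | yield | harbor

The pattern is that an item is 'In' exactly when: has ≥ 3 vowels.
needle → 3 vowels → In.
yield → 2 vowels → Out.
harbor → 2 vowels → Out.

In, Out, Out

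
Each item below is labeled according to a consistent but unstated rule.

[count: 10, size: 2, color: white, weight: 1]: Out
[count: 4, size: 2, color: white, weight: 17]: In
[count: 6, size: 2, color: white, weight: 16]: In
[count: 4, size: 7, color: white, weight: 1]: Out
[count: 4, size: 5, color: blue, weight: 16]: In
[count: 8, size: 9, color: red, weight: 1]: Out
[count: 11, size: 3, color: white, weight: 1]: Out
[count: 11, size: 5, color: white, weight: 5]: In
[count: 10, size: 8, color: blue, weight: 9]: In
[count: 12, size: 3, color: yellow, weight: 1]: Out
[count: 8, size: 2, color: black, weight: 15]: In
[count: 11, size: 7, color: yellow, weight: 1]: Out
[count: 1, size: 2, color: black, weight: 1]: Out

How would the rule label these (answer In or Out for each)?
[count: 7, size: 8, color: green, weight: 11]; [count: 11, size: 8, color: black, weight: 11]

The classifier is using: weight ≥ 5.

In, In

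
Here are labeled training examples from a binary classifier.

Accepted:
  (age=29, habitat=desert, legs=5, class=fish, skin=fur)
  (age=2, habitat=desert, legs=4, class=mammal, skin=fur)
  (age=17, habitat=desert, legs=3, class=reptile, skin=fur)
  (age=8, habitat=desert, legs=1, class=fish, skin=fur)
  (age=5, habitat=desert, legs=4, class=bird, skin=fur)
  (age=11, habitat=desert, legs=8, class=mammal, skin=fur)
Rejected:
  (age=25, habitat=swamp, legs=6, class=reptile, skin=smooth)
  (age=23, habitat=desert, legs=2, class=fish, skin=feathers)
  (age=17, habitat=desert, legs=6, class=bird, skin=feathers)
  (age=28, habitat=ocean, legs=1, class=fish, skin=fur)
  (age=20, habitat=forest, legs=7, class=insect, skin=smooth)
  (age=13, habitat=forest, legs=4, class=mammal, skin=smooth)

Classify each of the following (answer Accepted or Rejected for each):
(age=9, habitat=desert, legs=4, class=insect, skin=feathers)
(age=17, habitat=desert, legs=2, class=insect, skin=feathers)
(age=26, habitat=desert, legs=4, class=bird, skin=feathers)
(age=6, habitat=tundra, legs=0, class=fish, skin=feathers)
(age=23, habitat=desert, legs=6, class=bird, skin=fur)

The distinguishing property — habitat is desert AND skin is fur — holds for all the 'Accepted' cases and none of the 'Rejected' cases.
Rejected: (age=9, habitat=desert, legs=4, class=insect, skin=feathers), since habitat is desert, skin is feathers. Rejected: (age=17, habitat=desert, legs=2, class=insect, skin=feathers), since habitat is desert, skin is feathers. Rejected: (age=26, habitat=desert, legs=4, class=bird, skin=feathers), since habitat is desert, skin is feathers. Rejected: (age=6, habitat=tundra, legs=0, class=fish, skin=feathers), since habitat is tundra, skin is feathers. Accepted: (age=23, habitat=desert, legs=6, class=bird, skin=fur), since habitat is desert, skin is fur.

Rejected, Rejected, Rejected, Rejected, Accepted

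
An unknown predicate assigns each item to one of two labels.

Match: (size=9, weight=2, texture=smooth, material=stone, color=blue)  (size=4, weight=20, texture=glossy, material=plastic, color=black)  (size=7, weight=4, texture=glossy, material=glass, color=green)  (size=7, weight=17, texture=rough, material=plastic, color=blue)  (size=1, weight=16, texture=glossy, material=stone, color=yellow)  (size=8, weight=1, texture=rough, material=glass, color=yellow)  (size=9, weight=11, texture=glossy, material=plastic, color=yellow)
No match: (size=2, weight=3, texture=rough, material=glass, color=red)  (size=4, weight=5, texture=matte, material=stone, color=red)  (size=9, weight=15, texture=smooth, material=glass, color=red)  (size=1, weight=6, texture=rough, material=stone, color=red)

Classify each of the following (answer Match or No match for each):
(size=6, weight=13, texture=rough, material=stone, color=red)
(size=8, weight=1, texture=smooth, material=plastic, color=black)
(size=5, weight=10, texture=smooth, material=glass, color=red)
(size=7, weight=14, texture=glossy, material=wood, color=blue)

No match, Match, No match, Match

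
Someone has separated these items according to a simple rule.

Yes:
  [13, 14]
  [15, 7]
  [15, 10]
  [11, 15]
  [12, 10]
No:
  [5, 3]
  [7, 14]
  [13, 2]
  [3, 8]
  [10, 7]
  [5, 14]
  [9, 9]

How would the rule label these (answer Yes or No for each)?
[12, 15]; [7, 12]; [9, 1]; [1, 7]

Yes, No, No, No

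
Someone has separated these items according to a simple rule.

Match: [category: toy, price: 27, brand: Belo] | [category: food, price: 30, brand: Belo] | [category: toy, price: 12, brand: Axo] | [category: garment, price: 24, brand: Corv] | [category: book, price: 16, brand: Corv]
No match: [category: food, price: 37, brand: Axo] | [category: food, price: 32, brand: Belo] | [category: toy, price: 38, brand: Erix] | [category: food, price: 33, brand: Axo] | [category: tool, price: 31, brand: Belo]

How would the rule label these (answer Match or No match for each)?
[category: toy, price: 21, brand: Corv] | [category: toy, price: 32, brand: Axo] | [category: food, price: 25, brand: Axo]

'Match' ⟺ price ≤ 30.

Match, No match, Match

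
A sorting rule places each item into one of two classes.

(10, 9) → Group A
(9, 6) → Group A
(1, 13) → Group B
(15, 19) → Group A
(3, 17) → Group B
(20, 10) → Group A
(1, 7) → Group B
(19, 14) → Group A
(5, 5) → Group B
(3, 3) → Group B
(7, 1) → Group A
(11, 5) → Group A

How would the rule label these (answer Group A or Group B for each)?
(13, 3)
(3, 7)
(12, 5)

All 'Group A' examples share one property — first ≥ 6 — and every 'Group B' example lacks it.
(13, 3): Group A (first 13). (3, 7): Group B (first 3). (12, 5): Group A (first 12).

Group A, Group B, Group A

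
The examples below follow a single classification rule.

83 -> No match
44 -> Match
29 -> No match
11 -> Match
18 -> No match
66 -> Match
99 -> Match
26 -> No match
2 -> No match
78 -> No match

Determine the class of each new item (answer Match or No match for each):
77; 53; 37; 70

Match, No match, No match, No match

The common property of the 'Match' items is: multiple of 11. No 'No match' item has it.
77: 77 = 11·7, has this property → Match. 53: 53 = 11·4 + 9, fails the rule → No match. 37: 37 = 11·3 + 4, fails the rule → No match. 70: 70 = 11·6 + 4, fails the rule → No match.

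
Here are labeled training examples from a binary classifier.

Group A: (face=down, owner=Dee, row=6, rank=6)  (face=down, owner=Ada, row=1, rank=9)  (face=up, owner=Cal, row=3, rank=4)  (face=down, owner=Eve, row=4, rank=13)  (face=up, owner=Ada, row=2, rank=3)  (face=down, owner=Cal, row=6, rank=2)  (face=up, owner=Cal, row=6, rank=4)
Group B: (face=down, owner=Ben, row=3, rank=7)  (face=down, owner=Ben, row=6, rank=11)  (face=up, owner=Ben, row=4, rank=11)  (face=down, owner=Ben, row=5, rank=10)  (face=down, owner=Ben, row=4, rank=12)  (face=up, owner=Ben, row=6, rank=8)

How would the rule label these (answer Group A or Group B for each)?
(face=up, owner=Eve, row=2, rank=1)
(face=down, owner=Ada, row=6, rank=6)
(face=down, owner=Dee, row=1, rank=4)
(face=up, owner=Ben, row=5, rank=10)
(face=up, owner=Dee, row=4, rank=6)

Comparing the two groups points to one rule — owner is not Ben.

Group A, Group A, Group A, Group B, Group A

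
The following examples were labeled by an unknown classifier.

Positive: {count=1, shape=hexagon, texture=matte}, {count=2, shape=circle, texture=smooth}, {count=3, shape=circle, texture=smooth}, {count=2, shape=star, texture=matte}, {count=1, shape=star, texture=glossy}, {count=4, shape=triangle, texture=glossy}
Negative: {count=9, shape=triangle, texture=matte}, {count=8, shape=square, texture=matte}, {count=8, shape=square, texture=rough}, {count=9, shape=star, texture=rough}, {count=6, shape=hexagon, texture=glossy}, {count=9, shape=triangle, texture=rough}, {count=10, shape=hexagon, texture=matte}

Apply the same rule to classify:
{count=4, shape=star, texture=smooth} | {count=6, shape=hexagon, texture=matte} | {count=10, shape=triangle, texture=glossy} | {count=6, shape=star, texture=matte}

The classifier is using: count ≤ 4.
{count=4, shape=star, texture=smooth} — count = 4, hence Positive. {count=6, shape=hexagon, texture=matte} — count = 6, hence Negative. {count=10, shape=triangle, texture=glossy} — count = 10, hence Negative. {count=6, shape=star, texture=matte} — count = 6, hence Negative.

Positive, Negative, Negative, Negative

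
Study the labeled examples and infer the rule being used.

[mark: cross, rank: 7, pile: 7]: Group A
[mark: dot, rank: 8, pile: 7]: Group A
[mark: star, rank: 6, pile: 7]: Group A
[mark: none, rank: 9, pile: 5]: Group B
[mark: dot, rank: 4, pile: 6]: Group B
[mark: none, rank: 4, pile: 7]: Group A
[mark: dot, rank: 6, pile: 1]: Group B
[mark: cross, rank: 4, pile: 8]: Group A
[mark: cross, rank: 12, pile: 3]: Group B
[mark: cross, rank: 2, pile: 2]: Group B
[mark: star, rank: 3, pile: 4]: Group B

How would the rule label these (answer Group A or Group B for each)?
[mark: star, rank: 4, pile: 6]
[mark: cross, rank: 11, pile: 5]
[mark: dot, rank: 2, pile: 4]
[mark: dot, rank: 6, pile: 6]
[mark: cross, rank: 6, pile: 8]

Group B, Group B, Group B, Group B, Group A

The pattern is that an item is 'Group A' exactly when: pile ≥ 7.
[mark: star, rank: 4, pile: 6] → pile = 6 → Group B. [mark: cross, rank: 11, pile: 5] → pile = 5 → Group B. [mark: dot, rank: 2, pile: 4] → pile = 4 → Group B. [mark: dot, rank: 6, pile: 6] → pile = 6 → Group B. [mark: cross, rank: 6, pile: 8] → pile = 8 → Group A.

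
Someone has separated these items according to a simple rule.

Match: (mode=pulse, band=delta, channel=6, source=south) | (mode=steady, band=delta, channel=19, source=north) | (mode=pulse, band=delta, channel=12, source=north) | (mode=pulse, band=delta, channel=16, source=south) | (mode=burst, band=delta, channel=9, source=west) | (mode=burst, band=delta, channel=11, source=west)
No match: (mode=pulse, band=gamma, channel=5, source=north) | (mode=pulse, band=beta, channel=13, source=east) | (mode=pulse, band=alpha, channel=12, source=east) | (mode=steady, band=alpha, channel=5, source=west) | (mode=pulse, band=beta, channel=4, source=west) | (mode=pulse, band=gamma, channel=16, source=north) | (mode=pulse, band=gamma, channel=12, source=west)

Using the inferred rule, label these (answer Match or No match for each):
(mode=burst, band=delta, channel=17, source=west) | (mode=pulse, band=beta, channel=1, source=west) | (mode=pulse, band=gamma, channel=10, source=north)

Match, No match, No match

'Match' ⟺ band is delta.
(mode=burst, band=delta, channel=17, source=west): Match (band is delta).
(mode=pulse, band=beta, channel=1, source=west): No match (band is beta).
(mode=pulse, band=gamma, channel=10, source=north): No match (band is gamma).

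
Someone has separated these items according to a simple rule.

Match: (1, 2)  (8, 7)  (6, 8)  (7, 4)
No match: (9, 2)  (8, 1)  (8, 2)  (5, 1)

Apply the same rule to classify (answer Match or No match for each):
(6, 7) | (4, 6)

Match, Match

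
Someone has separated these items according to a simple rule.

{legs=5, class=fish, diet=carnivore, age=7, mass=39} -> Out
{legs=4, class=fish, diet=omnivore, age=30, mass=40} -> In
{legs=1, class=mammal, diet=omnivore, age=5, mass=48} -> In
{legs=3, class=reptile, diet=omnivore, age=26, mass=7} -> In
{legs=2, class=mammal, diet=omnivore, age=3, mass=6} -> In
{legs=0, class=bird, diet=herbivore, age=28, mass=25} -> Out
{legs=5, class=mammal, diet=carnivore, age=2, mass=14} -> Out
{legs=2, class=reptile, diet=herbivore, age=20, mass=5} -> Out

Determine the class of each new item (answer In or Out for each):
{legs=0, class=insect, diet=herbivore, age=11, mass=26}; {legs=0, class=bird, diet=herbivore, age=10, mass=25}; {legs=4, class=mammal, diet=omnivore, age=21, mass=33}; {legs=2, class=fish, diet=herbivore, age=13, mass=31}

Looking at the examples, the only property every 'In' case has and every 'Out' case lacks is: diet is omnivore.
{legs=0, class=insect, diet=herbivore, age=11, mass=26} — diet is herbivore, hence Out.
{legs=0, class=bird, diet=herbivore, age=10, mass=25} — diet is herbivore, hence Out.
{legs=4, class=mammal, diet=omnivore, age=21, mass=33} — diet is omnivore, hence In.
{legs=2, class=fish, diet=herbivore, age=13, mass=31} — diet is herbivore, hence Out.

Out, Out, In, Out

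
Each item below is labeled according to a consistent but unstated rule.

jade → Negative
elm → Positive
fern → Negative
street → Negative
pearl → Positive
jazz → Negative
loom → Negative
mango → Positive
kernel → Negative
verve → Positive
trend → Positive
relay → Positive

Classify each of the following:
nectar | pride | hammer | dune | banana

The classifier is using: odd length.
nectar: Negative (length 6).
pride: Positive (length 5).
hammer: Negative (length 6).
dune: Negative (length 4).
banana: Negative (length 6).

Negative, Positive, Negative, Negative, Negative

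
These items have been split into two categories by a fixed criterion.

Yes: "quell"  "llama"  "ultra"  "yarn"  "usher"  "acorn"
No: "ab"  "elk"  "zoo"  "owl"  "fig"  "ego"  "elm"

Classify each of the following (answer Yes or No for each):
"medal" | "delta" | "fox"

'Yes' ⟺ length ≥ 4.
"medal": Yes (length 5). "delta": Yes (length 5). "fox": No (length 3).

Yes, Yes, No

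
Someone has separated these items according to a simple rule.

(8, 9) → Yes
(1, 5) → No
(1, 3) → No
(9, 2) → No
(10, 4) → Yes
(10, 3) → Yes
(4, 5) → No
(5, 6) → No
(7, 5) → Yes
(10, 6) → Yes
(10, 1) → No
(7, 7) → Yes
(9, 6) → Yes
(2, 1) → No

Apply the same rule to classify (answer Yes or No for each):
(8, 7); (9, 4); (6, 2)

The rule appears to be: sum ≥ 12.

Yes, Yes, No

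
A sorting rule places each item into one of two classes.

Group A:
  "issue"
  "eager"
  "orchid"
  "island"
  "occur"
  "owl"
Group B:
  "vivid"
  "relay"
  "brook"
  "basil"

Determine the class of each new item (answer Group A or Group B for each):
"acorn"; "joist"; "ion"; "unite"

Group A, Group B, Group A, Group A

Looking at the examples, the only property every 'Group A' case has and every 'Group B' case lacks is: starts with a vowel.
"acorn": Group A (starts with 'a').
"joist": Group B (starts with 'j').
"ion": Group A (starts with 'i').
"unite": Group A (starts with 'u').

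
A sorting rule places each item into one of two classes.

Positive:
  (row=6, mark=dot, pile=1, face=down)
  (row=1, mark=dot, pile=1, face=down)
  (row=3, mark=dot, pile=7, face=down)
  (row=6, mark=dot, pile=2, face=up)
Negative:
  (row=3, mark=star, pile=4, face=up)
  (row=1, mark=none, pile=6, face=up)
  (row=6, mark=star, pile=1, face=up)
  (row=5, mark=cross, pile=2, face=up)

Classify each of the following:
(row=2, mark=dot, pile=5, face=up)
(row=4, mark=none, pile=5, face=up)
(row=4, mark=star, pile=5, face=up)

Rule: mark is dot. This holds for each 'Positive' example and fails for each 'Negative' one.
Positive: (row=2, mark=dot, pile=5, face=up), since mark is dot. Negative: (row=4, mark=none, pile=5, face=up), since mark is none. Negative: (row=4, mark=star, pile=5, face=up), since mark is star.

Positive, Negative, Negative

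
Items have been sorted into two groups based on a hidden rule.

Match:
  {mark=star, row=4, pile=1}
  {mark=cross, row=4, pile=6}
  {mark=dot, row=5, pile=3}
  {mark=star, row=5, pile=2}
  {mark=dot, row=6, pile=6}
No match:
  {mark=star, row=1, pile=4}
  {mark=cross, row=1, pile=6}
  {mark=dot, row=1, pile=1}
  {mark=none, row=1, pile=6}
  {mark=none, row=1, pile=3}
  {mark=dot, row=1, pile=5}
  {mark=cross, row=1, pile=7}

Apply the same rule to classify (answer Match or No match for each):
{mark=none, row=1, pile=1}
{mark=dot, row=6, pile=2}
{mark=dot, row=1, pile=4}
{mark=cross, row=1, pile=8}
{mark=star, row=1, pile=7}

No match, Match, No match, No match, No match

One predicate separates the groups cleanly: row ≥ 4.
{mark=none, row=1, pile=1} → row = 1 → No match. {mark=dot, row=6, pile=2} → row = 6 → Match. {mark=dot, row=1, pile=4} → row = 1 → No match. {mark=cross, row=1, pile=8} → row = 1 → No match. {mark=star, row=1, pile=7} → row = 1 → No match.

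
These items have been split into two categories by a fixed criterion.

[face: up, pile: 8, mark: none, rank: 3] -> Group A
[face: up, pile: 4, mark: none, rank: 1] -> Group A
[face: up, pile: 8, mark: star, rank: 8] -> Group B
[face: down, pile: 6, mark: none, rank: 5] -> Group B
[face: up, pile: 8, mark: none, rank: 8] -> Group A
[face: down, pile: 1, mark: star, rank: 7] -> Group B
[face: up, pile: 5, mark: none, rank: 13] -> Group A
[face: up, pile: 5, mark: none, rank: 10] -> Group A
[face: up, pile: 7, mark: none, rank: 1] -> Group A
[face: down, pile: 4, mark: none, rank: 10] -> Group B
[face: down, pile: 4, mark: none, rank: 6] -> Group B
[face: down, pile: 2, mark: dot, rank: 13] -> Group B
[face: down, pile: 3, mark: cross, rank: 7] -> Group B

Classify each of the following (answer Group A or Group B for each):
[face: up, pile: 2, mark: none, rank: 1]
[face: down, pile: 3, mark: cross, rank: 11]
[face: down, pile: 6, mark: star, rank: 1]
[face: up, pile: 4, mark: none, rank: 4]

Group A, Group B, Group B, Group A

The rule appears to be: mark is none AND face is up.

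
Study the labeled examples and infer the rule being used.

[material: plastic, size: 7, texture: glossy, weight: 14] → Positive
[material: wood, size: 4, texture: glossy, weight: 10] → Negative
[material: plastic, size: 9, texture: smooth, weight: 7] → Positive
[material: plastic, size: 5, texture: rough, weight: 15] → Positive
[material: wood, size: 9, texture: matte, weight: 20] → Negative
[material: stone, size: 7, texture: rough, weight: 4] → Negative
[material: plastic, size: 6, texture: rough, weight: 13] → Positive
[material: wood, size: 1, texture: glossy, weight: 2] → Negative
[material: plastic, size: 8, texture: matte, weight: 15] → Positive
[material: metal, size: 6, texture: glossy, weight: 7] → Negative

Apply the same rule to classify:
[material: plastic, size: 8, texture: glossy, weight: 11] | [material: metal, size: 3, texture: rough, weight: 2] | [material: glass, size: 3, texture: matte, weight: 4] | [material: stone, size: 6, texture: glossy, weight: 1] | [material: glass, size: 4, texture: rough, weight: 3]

Positive, Negative, Negative, Negative, Negative

The classifier is using: material is plastic.
Positive: [material: plastic, size: 8, texture: glossy, weight: 11], since material is plastic. Negative: [material: metal, size: 3, texture: rough, weight: 2], since material is metal. Negative: [material: glass, size: 3, texture: matte, weight: 4], since material is glass. Negative: [material: stone, size: 6, texture: glossy, weight: 1], since material is stone. Negative: [material: glass, size: 4, texture: rough, weight: 3], since material is glass.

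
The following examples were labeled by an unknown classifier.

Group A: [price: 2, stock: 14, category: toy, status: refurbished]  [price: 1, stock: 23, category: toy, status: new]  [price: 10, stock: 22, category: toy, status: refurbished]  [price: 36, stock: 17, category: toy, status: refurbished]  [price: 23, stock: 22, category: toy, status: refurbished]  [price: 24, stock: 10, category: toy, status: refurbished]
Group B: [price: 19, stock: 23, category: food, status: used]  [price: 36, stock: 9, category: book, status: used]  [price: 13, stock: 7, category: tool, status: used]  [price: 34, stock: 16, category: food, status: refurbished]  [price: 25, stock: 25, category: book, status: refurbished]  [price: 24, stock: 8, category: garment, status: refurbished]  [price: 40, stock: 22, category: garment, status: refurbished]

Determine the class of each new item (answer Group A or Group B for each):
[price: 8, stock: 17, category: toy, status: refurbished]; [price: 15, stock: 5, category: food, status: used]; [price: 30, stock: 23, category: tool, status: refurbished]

Group A, Group B, Group B

Checking candidate rules against both groups, what survives is: category is toy.
[price: 8, stock: 17, category: toy, status: refurbished] — category is toy, hence Group A. [price: 15, stock: 5, category: food, status: used] — category is food, hence Group B. [price: 30, stock: 23, category: tool, status: refurbished] — category is tool, hence Group B.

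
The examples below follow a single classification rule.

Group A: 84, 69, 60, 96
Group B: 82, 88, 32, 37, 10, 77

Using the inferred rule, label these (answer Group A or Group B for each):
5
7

Group B, Group B

The common property of the 'Group A' items is: multiple of 3. No 'Group B' item has it.
5: 5 = 3·1 + 2, doesn't match → Group B. 7: 7 = 3·2 + 1, doesn't match → Group B.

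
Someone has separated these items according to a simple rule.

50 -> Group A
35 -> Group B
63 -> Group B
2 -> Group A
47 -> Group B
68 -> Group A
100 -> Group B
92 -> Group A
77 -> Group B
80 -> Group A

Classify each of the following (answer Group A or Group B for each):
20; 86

Group A, Group A

The distinguishing property — ≡ 2 (mod 6) — holds for all the 'Group A' cases and none of the 'Group B' cases.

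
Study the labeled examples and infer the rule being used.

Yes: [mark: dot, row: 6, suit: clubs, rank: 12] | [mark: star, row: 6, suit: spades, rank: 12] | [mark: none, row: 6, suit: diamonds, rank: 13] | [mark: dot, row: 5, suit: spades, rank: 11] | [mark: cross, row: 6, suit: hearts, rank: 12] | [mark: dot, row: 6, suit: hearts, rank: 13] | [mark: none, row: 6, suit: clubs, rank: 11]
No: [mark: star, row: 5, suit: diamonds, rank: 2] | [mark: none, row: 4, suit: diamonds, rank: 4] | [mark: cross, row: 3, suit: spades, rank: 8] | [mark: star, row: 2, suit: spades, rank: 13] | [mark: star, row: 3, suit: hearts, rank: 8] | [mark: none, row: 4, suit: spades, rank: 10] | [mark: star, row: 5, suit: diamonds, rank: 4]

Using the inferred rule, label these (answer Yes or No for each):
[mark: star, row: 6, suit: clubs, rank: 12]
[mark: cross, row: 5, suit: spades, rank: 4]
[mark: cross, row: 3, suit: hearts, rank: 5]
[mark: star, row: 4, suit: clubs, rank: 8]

'Yes' ⟺ rank ≥ 8 AND row ≥ 5.

Yes, No, No, No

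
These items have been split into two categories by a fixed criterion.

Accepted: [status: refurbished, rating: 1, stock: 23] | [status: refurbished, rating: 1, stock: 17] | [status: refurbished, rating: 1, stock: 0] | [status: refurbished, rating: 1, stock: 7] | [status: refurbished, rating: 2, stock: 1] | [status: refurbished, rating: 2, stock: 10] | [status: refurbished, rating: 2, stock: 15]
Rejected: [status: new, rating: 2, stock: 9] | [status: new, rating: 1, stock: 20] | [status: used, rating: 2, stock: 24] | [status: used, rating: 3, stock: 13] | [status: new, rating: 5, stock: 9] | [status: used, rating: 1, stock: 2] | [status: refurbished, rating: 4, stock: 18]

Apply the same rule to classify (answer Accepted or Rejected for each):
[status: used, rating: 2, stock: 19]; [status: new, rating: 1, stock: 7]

The classifier is using: status is refurbished AND rating ≤ 2.
[status: used, rating: 2, stock: 19]: status is used, rating = 2, doesn't qualify → Rejected. [status: new, rating: 1, stock: 7]: status is new, rating = 1, doesn't qualify → Rejected.

Rejected, Rejected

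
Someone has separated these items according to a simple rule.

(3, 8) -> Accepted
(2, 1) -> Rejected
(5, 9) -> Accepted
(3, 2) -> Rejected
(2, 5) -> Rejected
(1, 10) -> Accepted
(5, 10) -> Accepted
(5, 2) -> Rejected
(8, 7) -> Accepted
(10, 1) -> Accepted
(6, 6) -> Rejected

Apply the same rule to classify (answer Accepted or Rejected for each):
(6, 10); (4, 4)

The rule appears to be: max ≥ 7.
Accepted: (6, 10), since max 10.
Rejected: (4, 4), since max 4.

Accepted, Rejected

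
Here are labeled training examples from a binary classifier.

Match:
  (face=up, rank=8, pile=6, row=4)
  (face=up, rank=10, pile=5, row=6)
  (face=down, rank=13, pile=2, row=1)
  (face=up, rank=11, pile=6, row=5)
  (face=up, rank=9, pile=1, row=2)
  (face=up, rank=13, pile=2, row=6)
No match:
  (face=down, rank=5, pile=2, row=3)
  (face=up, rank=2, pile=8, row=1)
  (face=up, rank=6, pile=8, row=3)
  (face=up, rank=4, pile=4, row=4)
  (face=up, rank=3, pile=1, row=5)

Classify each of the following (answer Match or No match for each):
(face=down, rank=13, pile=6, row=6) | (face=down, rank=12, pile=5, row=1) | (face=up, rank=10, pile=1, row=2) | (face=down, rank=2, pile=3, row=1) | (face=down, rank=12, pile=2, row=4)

Rule: rank ≥ 8. This holds for each 'Match' example and fails for each 'No match' one.

Match, Match, Match, No match, Match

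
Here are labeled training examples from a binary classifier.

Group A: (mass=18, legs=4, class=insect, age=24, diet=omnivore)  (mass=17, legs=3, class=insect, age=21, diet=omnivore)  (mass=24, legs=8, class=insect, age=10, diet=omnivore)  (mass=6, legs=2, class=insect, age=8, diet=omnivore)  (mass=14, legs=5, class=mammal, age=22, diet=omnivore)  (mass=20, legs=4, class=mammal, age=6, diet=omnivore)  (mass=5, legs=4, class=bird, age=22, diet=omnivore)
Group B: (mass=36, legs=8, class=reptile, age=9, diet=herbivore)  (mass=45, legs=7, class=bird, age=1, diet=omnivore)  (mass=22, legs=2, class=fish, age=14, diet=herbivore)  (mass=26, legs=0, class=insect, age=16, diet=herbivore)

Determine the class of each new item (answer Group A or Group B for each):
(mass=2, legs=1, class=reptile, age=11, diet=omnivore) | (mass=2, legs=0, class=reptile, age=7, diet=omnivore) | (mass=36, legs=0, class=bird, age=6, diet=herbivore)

Group A, Group A, Group B

The classifier is using: diet is omnivore AND age ≥ 6.
(mass=2, legs=1, class=reptile, age=11, diet=omnivore) → diet is omnivore, age = 11 → Group A.
(mass=2, legs=0, class=reptile, age=7, diet=omnivore) → diet is omnivore, age = 7 → Group A.
(mass=36, legs=0, class=bird, age=6, diet=herbivore) → diet is herbivore, age = 6 → Group B.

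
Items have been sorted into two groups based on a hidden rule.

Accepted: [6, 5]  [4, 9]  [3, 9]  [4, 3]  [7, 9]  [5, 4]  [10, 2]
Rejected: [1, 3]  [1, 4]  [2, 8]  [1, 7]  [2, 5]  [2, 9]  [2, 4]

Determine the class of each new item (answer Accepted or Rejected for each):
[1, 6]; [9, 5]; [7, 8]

Rejected, Accepted, Accepted

The common property of the 'Accepted' items is: first ≥ 3. No 'Rejected' item has it.
[1, 6] — first 1, hence Rejected. [9, 5] — first 9, hence Accepted. [7, 8] — first 7, hence Accepted.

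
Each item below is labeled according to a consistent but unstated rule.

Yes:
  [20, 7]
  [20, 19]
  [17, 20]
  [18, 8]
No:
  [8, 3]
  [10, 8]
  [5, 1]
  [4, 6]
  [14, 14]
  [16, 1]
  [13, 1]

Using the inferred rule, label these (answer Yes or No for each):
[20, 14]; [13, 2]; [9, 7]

Yes, No, No

Every 'Yes' example satisfies: first ≥ 17. None of the 'No' examples do.
[20, 14] → first 20 → Yes. [13, 2] → first 13 → No. [9, 7] → first 9 → No.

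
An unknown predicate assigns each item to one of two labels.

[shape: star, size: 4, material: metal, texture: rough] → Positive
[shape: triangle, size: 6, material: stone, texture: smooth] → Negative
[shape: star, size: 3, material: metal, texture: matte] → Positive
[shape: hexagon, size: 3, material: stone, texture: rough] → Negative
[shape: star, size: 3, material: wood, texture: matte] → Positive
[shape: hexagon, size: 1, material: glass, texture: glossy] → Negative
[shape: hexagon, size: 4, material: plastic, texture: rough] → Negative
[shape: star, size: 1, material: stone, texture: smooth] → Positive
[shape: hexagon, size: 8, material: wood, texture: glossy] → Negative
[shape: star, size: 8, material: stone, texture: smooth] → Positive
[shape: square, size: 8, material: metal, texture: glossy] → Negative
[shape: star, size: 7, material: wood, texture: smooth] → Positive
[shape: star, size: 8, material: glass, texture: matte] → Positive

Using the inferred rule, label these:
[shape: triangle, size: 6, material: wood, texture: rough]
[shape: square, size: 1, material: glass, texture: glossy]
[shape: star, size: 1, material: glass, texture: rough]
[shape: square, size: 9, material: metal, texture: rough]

Rule: shape is star. This holds for each 'Positive' example and fails for each 'Negative' one.
[shape: triangle, size: 6, material: wood, texture: rough] — shape is triangle, hence Negative. [shape: square, size: 1, material: glass, texture: glossy] — shape is square, hence Negative. [shape: star, size: 1, material: glass, texture: rough] — shape is star, hence Positive. [shape: square, size: 9, material: metal, texture: rough] — shape is square, hence Negative.

Negative, Negative, Positive, Negative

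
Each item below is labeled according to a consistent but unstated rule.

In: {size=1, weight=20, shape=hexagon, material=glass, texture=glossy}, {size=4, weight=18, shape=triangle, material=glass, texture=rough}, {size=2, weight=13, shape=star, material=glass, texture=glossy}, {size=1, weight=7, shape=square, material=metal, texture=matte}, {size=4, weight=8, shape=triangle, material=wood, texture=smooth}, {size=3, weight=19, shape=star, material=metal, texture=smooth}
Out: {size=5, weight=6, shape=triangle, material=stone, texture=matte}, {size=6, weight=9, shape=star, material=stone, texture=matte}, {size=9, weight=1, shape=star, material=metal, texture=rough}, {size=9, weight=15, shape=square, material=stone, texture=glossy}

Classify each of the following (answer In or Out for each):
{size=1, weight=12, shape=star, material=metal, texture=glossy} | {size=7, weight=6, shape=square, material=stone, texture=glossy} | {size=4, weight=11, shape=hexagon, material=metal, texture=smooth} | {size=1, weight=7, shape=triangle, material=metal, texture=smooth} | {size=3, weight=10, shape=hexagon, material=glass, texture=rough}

In, Out, In, In, In

The common property of the 'In' items is: size ≤ 4. No 'Out' item has it.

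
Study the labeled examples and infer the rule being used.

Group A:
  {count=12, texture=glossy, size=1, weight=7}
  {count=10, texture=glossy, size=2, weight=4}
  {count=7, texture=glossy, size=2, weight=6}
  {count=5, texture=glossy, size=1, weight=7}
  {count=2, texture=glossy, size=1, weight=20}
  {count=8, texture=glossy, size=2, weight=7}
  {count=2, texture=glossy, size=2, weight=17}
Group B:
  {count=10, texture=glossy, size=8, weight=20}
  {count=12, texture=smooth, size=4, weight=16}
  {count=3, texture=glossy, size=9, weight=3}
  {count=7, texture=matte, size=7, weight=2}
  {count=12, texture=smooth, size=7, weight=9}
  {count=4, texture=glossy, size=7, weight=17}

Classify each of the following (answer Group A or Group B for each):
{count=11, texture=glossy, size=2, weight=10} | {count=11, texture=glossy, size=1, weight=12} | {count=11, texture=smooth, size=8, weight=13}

Group A, Group A, Group B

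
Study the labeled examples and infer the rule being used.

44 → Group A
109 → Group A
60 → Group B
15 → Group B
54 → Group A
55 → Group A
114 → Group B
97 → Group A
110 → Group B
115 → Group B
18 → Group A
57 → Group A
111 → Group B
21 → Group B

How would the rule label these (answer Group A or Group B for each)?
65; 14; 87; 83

'Group A' ⟺ digit sum ≥ 8.

Group A, Group B, Group A, Group A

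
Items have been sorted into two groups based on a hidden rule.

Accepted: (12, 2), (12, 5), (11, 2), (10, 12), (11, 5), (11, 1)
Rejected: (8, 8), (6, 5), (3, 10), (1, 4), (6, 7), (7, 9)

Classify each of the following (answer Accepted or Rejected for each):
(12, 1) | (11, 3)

Accepted, Accepted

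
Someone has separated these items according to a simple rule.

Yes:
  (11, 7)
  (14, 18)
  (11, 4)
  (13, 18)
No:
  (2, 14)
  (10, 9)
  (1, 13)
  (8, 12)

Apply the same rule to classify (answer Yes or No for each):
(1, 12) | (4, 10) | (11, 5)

No, No, Yes

The simplest hypothesis consistent with all the labels is: first ≥ 11.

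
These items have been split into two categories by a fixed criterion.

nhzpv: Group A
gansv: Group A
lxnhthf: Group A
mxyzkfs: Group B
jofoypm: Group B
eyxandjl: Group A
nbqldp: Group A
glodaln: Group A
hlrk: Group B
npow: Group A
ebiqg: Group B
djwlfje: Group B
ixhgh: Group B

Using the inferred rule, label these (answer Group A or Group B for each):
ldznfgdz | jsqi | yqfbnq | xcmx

The pattern is that an item is 'Group A' exactly when: contains 'n'.
Group A: ldznfgdz, since has 'n'. Group B: jsqi, since no 'n'. Group A: yqfbnq, since has 'n'. Group B: xcmx, since no 'n'.

Group A, Group B, Group A, Group B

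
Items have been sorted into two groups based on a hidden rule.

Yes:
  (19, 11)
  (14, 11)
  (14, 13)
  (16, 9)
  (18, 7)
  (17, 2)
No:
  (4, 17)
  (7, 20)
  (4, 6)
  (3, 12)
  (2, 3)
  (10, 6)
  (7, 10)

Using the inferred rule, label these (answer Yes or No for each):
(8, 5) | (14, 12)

The distinguishing property — first ≥ 11 — holds for all the 'Yes' cases and none of the 'No' cases.
No: (8, 5), since first 8.
Yes: (14, 12), since first 14.

No, Yes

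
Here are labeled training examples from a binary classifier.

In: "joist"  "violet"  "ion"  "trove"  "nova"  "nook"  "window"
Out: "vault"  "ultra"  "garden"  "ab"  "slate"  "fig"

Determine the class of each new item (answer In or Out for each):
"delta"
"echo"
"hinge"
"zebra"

The pattern is that an item is 'In' exactly when: contains 'o'.
Out: "delta", since no 'o'. In: "echo", since has 'o'. Out: "hinge", since no 'o'. Out: "zebra", since no 'o'.

Out, In, Out, Out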